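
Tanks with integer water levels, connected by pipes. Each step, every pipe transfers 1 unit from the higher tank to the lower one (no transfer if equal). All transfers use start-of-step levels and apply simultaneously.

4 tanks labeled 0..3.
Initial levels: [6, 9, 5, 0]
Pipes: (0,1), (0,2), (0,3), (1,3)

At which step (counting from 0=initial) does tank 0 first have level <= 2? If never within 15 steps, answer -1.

Step 1: flows [1->0,0->2,0->3,1->3] -> levels [5 7 6 2]
Step 2: flows [1->0,2->0,0->3,1->3] -> levels [6 5 5 4]
Step 3: flows [0->1,0->2,0->3,1->3] -> levels [3 5 6 6]
Step 4: flows [1->0,2->0,3->0,3->1] -> levels [6 5 5 4]
  -> period-2 cycle (repeats step 2); tank 0 never drops to <=2
Tank 0 never reaches <=2 within 15 steps

Answer: -1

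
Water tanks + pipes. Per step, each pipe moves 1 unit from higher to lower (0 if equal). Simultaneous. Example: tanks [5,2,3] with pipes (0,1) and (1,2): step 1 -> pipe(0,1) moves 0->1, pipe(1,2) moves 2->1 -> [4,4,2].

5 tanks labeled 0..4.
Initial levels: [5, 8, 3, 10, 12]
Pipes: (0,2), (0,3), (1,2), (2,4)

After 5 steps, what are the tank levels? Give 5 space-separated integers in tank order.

Answer: 8 8 6 7 9

Derivation:
Step 1: flows [0->2,3->0,1->2,4->2] -> levels [5 7 6 9 11]
Step 2: flows [2->0,3->0,1->2,4->2] -> levels [7 6 7 8 10]
Step 3: flows [0=2,3->0,2->1,4->2] -> levels [8 7 7 7 9]
Step 4: flows [0->2,0->3,1=2,4->2] -> levels [6 7 9 8 8]
Step 5: flows [2->0,3->0,2->1,2->4] -> levels [8 8 6 7 9]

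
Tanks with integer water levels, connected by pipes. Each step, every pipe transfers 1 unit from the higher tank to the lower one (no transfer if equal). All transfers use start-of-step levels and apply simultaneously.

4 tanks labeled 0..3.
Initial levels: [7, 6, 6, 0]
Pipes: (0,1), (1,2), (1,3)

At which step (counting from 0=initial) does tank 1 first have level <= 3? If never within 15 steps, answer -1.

Answer: 4

Derivation:
Step 1: flows [0->1,1=2,1->3] -> levels [6 6 6 1]
Step 2: flows [0=1,1=2,1->3] -> levels [6 5 6 2]
Step 3: flows [0->1,2->1,1->3] -> levels [5 6 5 3]
Step 4: flows [1->0,1->2,1->3] -> levels [6 3 6 4]
Tank 1 first reaches <=3 at step 4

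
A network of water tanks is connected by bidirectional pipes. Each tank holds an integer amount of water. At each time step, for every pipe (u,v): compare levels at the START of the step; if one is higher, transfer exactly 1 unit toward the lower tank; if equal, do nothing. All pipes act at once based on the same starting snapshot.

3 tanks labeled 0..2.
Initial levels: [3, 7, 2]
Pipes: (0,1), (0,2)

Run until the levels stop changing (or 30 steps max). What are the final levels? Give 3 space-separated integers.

Step 1: flows [1->0,0->2] -> levels [3 6 3]
Step 2: flows [1->0,0=2] -> levels [4 5 3]
Step 3: flows [1->0,0->2] -> levels [4 4 4]
Step 4: flows [0=1,0=2] -> levels [4 4 4]
  -> stable (no change)

Answer: 4 4 4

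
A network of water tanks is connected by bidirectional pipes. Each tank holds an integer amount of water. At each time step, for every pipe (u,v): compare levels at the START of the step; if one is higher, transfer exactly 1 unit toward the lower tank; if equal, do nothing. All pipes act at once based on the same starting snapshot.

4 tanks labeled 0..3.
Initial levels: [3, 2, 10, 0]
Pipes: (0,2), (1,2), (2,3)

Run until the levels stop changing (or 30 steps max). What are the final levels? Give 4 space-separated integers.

Answer: 4 4 3 4

Derivation:
Step 1: flows [2->0,2->1,2->3] -> levels [4 3 7 1]
Step 2: flows [2->0,2->1,2->3] -> levels [5 4 4 2]
Step 3: flows [0->2,1=2,2->3] -> levels [4 4 4 3]
Step 4: flows [0=2,1=2,2->3] -> levels [4 4 3 4]
Step 5: flows [0->2,1->2,3->2] -> levels [3 3 6 3]
Step 6: flows [2->0,2->1,2->3] -> levels [4 4 3 4]
  -> period-2 cycle: step 6 state = step 4 state; never stabilizes
  -> state at step 30: (30-4) mod 2 = 0, same as step 4 -> [4 4 3 4]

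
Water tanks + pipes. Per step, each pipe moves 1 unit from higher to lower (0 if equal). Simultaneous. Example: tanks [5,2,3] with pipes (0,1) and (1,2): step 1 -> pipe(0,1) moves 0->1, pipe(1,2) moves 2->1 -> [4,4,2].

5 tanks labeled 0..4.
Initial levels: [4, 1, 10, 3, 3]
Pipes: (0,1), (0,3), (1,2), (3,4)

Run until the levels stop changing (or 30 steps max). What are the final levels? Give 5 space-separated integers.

Step 1: flows [0->1,0->3,2->1,3=4] -> levels [2 3 9 4 3]
Step 2: flows [1->0,3->0,2->1,3->4] -> levels [4 3 8 2 4]
Step 3: flows [0->1,0->3,2->1,4->3] -> levels [2 5 7 4 3]
Step 4: flows [1->0,3->0,2->1,3->4] -> levels [4 5 6 2 4]
Step 5: flows [1->0,0->3,2->1,4->3] -> levels [4 5 5 4 3]
Step 6: flows [1->0,0=3,1=2,3->4] -> levels [5 4 5 3 4]
Step 7: flows [0->1,0->3,2->1,4->3] -> levels [3 6 4 5 3]
Step 8: flows [1->0,3->0,1->2,3->4] -> levels [5 4 5 3 4]
  -> period-2 cycle: step 8 state = step 6 state; never stabilizes
  -> state at step 30: (30-6) mod 2 = 0, same as step 6 -> [5 4 5 3 4]

Answer: 5 4 5 3 4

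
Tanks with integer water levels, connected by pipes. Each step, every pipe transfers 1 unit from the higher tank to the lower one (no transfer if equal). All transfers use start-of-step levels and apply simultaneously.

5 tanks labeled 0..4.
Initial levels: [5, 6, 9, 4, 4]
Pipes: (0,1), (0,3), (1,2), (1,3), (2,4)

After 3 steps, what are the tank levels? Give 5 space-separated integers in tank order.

Answer: 6 4 7 6 5

Derivation:
Step 1: flows [1->0,0->3,2->1,1->3,2->4] -> levels [5 5 7 6 5]
Step 2: flows [0=1,3->0,2->1,3->1,2->4] -> levels [6 7 5 4 6]
Step 3: flows [1->0,0->3,1->2,1->3,4->2] -> levels [6 4 7 6 5]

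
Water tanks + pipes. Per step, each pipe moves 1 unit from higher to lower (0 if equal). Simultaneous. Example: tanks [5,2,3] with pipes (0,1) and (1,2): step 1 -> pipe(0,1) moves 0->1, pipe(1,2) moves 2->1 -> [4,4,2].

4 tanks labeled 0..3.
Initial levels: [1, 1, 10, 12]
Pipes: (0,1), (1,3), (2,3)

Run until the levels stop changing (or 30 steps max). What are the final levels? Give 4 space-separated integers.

Answer: 6 5 6 7

Derivation:
Step 1: flows [0=1,3->1,3->2] -> levels [1 2 11 10]
Step 2: flows [1->0,3->1,2->3] -> levels [2 2 10 10]
Step 3: flows [0=1,3->1,2=3] -> levels [2 3 10 9]
Step 4: flows [1->0,3->1,2->3] -> levels [3 3 9 9]
Step 5: flows [0=1,3->1,2=3] -> levels [3 4 9 8]
Step 6: flows [1->0,3->1,2->3] -> levels [4 4 8 8]
Step 7: flows [0=1,3->1,2=3] -> levels [4 5 8 7]
Step 8: flows [1->0,3->1,2->3] -> levels [5 5 7 7]
Step 9: flows [0=1,3->1,2=3] -> levels [5 6 7 6]
Step 10: flows [1->0,1=3,2->3] -> levels [6 5 6 7]
Step 11: flows [0->1,3->1,3->2] -> levels [5 7 7 5]
Step 12: flows [1->0,1->3,2->3] -> levels [6 5 6 7]
  -> period-2 cycle: step 12 state = step 10 state; never stabilizes
  -> state at step 30: (30-10) mod 2 = 0, same as step 10 -> [6 5 6 7]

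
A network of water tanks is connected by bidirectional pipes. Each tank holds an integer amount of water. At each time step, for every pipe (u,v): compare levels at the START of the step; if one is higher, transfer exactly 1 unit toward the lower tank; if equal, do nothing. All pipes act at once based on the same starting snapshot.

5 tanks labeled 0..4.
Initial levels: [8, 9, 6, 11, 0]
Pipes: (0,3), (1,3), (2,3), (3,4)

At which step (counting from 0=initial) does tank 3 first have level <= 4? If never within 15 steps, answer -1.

Step 1: flows [3->0,3->1,3->2,3->4] -> levels [9 10 7 7 1]
Step 2: flows [0->3,1->3,2=3,3->4] -> levels [8 9 7 8 2]
Step 3: flows [0=3,1->3,3->2,3->4] -> levels [8 8 8 7 3]
Step 4: flows [0->3,1->3,2->3,3->4] -> levels [7 7 7 9 4]
Step 5: flows [3->0,3->1,3->2,3->4] -> levels [8 8 8 5 5]
Step 6: flows [0->3,1->3,2->3,3=4] -> levels [7 7 7 8 5]
Step 7: flows [3->0,3->1,3->2,3->4] -> levels [8 8 8 4 6]
Tank 3 first reaches <=4 at step 7

Answer: 7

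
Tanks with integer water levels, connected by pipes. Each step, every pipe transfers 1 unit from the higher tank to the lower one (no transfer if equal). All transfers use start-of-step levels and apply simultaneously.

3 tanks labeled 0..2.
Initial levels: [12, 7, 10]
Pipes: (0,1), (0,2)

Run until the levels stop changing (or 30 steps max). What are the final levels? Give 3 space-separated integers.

Answer: 11 9 9

Derivation:
Step 1: flows [0->1,0->2] -> levels [10 8 11]
Step 2: flows [0->1,2->0] -> levels [10 9 10]
Step 3: flows [0->1,0=2] -> levels [9 10 10]
Step 4: flows [1->0,2->0] -> levels [11 9 9]
Step 5: flows [0->1,0->2] -> levels [9 10 10]
  -> period-2 cycle: step 5 state = step 3 state; never stabilizes
  -> state at step 30: (30-3) mod 2 = 1, same as step 4 -> [11 9 9]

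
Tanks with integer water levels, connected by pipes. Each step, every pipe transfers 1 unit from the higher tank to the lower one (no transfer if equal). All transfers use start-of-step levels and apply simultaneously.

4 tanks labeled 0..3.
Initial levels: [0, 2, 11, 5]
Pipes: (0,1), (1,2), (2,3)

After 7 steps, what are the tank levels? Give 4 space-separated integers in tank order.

Step 1: flows [1->0,2->1,2->3] -> levels [1 2 9 6]
Step 2: flows [1->0,2->1,2->3] -> levels [2 2 7 7]
Step 3: flows [0=1,2->1,2=3] -> levels [2 3 6 7]
Step 4: flows [1->0,2->1,3->2] -> levels [3 3 6 6]
Step 5: flows [0=1,2->1,2=3] -> levels [3 4 5 6]
Step 6: flows [1->0,2->1,3->2] -> levels [4 4 5 5]
Step 7: flows [0=1,2->1,2=3] -> levels [4 5 4 5]

Answer: 4 5 4 5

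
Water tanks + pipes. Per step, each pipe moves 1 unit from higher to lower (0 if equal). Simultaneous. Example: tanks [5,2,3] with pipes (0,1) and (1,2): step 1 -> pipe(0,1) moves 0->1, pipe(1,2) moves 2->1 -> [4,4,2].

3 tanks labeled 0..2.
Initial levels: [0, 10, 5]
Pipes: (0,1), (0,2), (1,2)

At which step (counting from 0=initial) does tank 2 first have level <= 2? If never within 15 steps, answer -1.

Answer: -1

Derivation:
Step 1: flows [1->0,2->0,1->2] -> levels [2 8 5]
Step 2: flows [1->0,2->0,1->2] -> levels [4 6 5]
Step 3: flows [1->0,2->0,1->2] -> levels [6 4 5]
Step 4: flows [0->1,0->2,2->1] -> levels [4 6 5]
  -> period-2 cycle (repeats step 2); tank 2 never drops to <=2
Tank 2 never reaches <=2 within 15 steps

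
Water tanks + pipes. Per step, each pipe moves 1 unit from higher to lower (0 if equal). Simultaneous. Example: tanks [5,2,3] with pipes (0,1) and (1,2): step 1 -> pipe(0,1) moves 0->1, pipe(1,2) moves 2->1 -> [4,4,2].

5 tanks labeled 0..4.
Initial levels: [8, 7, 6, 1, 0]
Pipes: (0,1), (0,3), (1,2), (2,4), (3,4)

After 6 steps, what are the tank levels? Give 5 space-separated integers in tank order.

Step 1: flows [0->1,0->3,1->2,2->4,3->4] -> levels [6 7 6 1 2]
Step 2: flows [1->0,0->3,1->2,2->4,4->3] -> levels [6 5 6 3 2]
Step 3: flows [0->1,0->3,2->1,2->4,3->4] -> levels [4 7 4 3 4]
Step 4: flows [1->0,0->3,1->2,2=4,4->3] -> levels [4 5 5 5 3]
Step 5: flows [1->0,3->0,1=2,2->4,3->4] -> levels [6 4 4 3 5]
Step 6: flows [0->1,0->3,1=2,4->2,4->3] -> levels [4 5 5 5 3]

Answer: 4 5 5 5 3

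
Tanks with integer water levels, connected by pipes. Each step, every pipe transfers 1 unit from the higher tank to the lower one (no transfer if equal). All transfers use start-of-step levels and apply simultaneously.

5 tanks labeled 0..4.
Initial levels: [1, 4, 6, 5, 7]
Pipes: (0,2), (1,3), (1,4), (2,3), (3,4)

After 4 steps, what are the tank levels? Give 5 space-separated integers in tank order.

Answer: 3 6 5 3 6

Derivation:
Step 1: flows [2->0,3->1,4->1,2->3,4->3] -> levels [2 6 4 6 5]
Step 2: flows [2->0,1=3,1->4,3->2,3->4] -> levels [3 5 4 4 7]
Step 3: flows [2->0,1->3,4->1,2=3,4->3] -> levels [4 5 3 6 5]
Step 4: flows [0->2,3->1,1=4,3->2,3->4] -> levels [3 6 5 3 6]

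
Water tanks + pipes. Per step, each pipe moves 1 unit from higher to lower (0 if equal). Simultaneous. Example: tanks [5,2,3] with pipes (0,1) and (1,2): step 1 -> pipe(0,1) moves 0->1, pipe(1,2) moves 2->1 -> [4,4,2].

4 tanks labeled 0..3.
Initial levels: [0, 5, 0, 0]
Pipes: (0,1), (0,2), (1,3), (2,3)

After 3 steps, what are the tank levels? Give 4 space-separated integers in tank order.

Step 1: flows [1->0,0=2,1->3,2=3] -> levels [1 3 0 1]
Step 2: flows [1->0,0->2,1->3,3->2] -> levels [1 1 2 1]
Step 3: flows [0=1,2->0,1=3,2->3] -> levels [2 1 0 2]

Answer: 2 1 0 2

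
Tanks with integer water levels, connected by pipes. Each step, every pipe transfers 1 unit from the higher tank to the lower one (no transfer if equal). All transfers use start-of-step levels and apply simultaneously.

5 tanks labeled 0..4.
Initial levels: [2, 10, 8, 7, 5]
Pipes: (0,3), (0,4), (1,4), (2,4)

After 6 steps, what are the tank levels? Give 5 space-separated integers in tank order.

Answer: 5 6 6 7 8

Derivation:
Step 1: flows [3->0,4->0,1->4,2->4] -> levels [4 9 7 6 6]
Step 2: flows [3->0,4->0,1->4,2->4] -> levels [6 8 6 5 7]
Step 3: flows [0->3,4->0,1->4,4->2] -> levels [6 7 7 6 6]
Step 4: flows [0=3,0=4,1->4,2->4] -> levels [6 6 6 6 8]
Step 5: flows [0=3,4->0,4->1,4->2] -> levels [7 7 7 6 5]
Step 6: flows [0->3,0->4,1->4,2->4] -> levels [5 6 6 7 8]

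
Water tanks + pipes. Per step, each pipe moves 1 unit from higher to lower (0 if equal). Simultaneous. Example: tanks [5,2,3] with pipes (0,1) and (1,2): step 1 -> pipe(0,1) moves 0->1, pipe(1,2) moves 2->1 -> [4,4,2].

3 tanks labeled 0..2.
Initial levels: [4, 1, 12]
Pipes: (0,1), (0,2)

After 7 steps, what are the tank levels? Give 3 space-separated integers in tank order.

Step 1: flows [0->1,2->0] -> levels [4 2 11]
Step 2: flows [0->1,2->0] -> levels [4 3 10]
Step 3: flows [0->1,2->0] -> levels [4 4 9]
Step 4: flows [0=1,2->0] -> levels [5 4 8]
Step 5: flows [0->1,2->0] -> levels [5 5 7]
Step 6: flows [0=1,2->0] -> levels [6 5 6]
Step 7: flows [0->1,0=2] -> levels [5 6 6]

Answer: 5 6 6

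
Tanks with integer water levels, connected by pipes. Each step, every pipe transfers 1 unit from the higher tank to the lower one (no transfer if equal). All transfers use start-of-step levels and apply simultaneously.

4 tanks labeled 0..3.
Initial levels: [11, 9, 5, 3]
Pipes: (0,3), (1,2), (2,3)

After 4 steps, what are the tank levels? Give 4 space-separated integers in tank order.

Answer: 7 7 6 8

Derivation:
Step 1: flows [0->3,1->2,2->3] -> levels [10 8 5 5]
Step 2: flows [0->3,1->2,2=3] -> levels [9 7 6 6]
Step 3: flows [0->3,1->2,2=3] -> levels [8 6 7 7]
Step 4: flows [0->3,2->1,2=3] -> levels [7 7 6 8]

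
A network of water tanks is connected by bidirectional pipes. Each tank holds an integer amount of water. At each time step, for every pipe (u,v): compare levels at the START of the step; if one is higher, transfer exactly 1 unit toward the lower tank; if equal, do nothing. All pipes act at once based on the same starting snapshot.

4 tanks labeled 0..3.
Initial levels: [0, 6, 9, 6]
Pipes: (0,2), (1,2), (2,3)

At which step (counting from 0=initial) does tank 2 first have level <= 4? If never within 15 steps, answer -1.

Step 1: flows [2->0,2->1,2->3] -> levels [1 7 6 7]
Step 2: flows [2->0,1->2,3->2] -> levels [2 6 7 6]
Step 3: flows [2->0,2->1,2->3] -> levels [3 7 4 7]
Tank 2 first reaches <=4 at step 3

Answer: 3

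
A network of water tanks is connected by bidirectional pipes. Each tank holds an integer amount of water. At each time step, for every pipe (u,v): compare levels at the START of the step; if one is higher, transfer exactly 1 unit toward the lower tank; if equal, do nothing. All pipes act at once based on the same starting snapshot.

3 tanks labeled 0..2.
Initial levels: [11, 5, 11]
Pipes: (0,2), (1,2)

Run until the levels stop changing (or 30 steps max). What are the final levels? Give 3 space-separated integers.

Step 1: flows [0=2,2->1] -> levels [11 6 10]
Step 2: flows [0->2,2->1] -> levels [10 7 10]
Step 3: flows [0=2,2->1] -> levels [10 8 9]
Step 4: flows [0->2,2->1] -> levels [9 9 9]
Step 5: flows [0=2,1=2] -> levels [9 9 9]
  -> stable (no change)

Answer: 9 9 9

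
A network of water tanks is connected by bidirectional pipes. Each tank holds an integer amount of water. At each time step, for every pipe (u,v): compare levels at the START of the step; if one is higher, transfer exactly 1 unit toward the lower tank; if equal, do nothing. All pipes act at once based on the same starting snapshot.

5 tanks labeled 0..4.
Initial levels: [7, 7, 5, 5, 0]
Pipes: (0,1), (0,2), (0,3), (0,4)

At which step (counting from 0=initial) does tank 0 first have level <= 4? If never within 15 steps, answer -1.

Answer: 1

Derivation:
Step 1: flows [0=1,0->2,0->3,0->4] -> levels [4 7 6 6 1]
Tank 0 first reaches <=4 at step 1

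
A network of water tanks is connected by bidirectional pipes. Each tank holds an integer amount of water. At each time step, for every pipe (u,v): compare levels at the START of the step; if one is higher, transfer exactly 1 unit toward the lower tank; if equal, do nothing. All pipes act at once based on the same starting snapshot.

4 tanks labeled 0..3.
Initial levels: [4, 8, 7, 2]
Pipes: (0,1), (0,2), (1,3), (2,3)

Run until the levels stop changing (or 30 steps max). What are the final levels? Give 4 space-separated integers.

Step 1: flows [1->0,2->0,1->3,2->3] -> levels [6 6 5 4]
Step 2: flows [0=1,0->2,1->3,2->3] -> levels [5 5 5 6]
Step 3: flows [0=1,0=2,3->1,3->2] -> levels [5 6 6 4]
Step 4: flows [1->0,2->0,1->3,2->3] -> levels [7 4 4 6]
Step 5: flows [0->1,0->2,3->1,3->2] -> levels [5 6 6 4]
  -> period-2 cycle: step 5 state = step 3 state; never stabilizes
  -> state at step 30: (30-3) mod 2 = 1, same as step 4 -> [7 4 4 6]

Answer: 7 4 4 6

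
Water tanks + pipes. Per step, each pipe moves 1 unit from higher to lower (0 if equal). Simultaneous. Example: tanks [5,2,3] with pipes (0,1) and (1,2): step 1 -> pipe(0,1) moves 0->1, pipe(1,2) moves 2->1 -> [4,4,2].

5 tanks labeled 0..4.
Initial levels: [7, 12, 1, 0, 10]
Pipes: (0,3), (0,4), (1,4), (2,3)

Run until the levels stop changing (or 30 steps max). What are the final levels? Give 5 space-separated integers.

Step 1: flows [0->3,4->0,1->4,2->3] -> levels [7 11 0 2 10]
Step 2: flows [0->3,4->0,1->4,3->2] -> levels [7 10 1 2 10]
Step 3: flows [0->3,4->0,1=4,3->2] -> levels [7 10 2 2 9]
Step 4: flows [0->3,4->0,1->4,2=3] -> levels [7 9 2 3 9]
Step 5: flows [0->3,4->0,1=4,3->2] -> levels [7 9 3 3 8]
Step 6: flows [0->3,4->0,1->4,2=3] -> levels [7 8 3 4 8]
Step 7: flows [0->3,4->0,1=4,3->2] -> levels [7 8 4 4 7]
Step 8: flows [0->3,0=4,1->4,2=3] -> levels [6 7 4 5 8]
Step 9: flows [0->3,4->0,4->1,3->2] -> levels [6 8 5 5 6]
Step 10: flows [0->3,0=4,1->4,2=3] -> levels [5 7 5 6 7]
Step 11: flows [3->0,4->0,1=4,3->2] -> levels [7 7 6 4 6]
Step 12: flows [0->3,0->4,1->4,2->3] -> levels [5 6 5 6 8]
Step 13: flows [3->0,4->0,4->1,3->2] -> levels [7 7 6 4 6]
  -> period-2 cycle: step 13 state = step 11 state; never stabilizes
  -> state at step 30: (30-11) mod 2 = 1, same as step 12 -> [5 6 5 6 8]

Answer: 5 6 5 6 8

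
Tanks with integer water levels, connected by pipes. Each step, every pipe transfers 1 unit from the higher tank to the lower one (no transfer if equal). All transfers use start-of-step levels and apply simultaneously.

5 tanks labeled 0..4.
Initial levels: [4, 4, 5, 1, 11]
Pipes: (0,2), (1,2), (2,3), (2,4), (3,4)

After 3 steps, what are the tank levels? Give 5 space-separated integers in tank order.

Answer: 5 5 4 6 5

Derivation:
Step 1: flows [2->0,2->1,2->3,4->2,4->3] -> levels [5 5 3 3 9]
Step 2: flows [0->2,1->2,2=3,4->2,4->3] -> levels [4 4 6 4 7]
Step 3: flows [2->0,2->1,2->3,4->2,4->3] -> levels [5 5 4 6 5]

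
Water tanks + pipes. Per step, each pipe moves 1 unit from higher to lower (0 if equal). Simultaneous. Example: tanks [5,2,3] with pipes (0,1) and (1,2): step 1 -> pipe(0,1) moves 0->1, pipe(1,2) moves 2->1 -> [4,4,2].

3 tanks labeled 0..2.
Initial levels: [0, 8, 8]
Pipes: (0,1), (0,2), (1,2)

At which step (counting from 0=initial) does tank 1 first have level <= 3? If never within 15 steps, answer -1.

Step 1: flows [1->0,2->0,1=2] -> levels [2 7 7]
Step 2: flows [1->0,2->0,1=2] -> levels [4 6 6]
Step 3: flows [1->0,2->0,1=2] -> levels [6 5 5]
Step 4: flows [0->1,0->2,1=2] -> levels [4 6 6]
  -> period-2 cycle (repeats step 2); tank 1 never drops to <=3
Tank 1 never reaches <=3 within 15 steps

Answer: -1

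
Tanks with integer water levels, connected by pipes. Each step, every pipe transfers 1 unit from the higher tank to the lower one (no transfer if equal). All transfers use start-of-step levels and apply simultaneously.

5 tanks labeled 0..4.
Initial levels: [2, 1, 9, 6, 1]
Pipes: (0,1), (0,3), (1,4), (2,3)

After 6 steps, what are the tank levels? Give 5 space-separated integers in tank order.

Step 1: flows [0->1,3->0,1=4,2->3] -> levels [2 2 8 6 1]
Step 2: flows [0=1,3->0,1->4,2->3] -> levels [3 1 7 6 2]
Step 3: flows [0->1,3->0,4->1,2->3] -> levels [3 3 6 6 1]
Step 4: flows [0=1,3->0,1->4,2=3] -> levels [4 2 6 5 2]
Step 5: flows [0->1,3->0,1=4,2->3] -> levels [4 3 5 5 2]
Step 6: flows [0->1,3->0,1->4,2=3] -> levels [4 3 5 4 3]

Answer: 4 3 5 4 3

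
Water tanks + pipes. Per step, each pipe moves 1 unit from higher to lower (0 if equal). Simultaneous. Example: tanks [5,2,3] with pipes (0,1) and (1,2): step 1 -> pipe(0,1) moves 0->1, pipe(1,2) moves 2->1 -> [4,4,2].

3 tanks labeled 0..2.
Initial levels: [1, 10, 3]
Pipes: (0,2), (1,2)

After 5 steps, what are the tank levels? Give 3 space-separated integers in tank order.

Step 1: flows [2->0,1->2] -> levels [2 9 3]
Step 2: flows [2->0,1->2] -> levels [3 8 3]
Step 3: flows [0=2,1->2] -> levels [3 7 4]
Step 4: flows [2->0,1->2] -> levels [4 6 4]
Step 5: flows [0=2,1->2] -> levels [4 5 5]

Answer: 4 5 5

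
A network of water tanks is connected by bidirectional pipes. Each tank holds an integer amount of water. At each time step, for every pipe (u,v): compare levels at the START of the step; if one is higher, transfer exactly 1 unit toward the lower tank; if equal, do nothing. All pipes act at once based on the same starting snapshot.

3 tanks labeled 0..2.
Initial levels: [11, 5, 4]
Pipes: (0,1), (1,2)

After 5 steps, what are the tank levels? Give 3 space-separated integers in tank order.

Step 1: flows [0->1,1->2] -> levels [10 5 5]
Step 2: flows [0->1,1=2] -> levels [9 6 5]
Step 3: flows [0->1,1->2] -> levels [8 6 6]
Step 4: flows [0->1,1=2] -> levels [7 7 6]
Step 5: flows [0=1,1->2] -> levels [7 6 7]

Answer: 7 6 7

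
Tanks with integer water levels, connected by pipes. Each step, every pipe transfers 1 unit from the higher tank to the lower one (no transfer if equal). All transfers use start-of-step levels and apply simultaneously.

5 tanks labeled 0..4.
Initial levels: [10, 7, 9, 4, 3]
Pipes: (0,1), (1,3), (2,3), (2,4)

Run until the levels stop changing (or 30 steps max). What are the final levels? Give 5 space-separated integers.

Step 1: flows [0->1,1->3,2->3,2->4] -> levels [9 7 7 6 4]
Step 2: flows [0->1,1->3,2->3,2->4] -> levels [8 7 5 8 5]
Step 3: flows [0->1,3->1,3->2,2=4] -> levels [7 9 6 6 5]
Step 4: flows [1->0,1->3,2=3,2->4] -> levels [8 7 5 7 6]
Step 5: flows [0->1,1=3,3->2,4->2] -> levels [7 8 7 6 5]
Step 6: flows [1->0,1->3,2->3,2->4] -> levels [8 6 5 8 6]
Step 7: flows [0->1,3->1,3->2,4->2] -> levels [7 8 7 6 5]
  -> period-2 cycle: step 7 state = step 5 state; never stabilizes
  -> state at step 30: (30-5) mod 2 = 1, same as step 6 -> [8 6 5 8 6]

Answer: 8 6 5 8 6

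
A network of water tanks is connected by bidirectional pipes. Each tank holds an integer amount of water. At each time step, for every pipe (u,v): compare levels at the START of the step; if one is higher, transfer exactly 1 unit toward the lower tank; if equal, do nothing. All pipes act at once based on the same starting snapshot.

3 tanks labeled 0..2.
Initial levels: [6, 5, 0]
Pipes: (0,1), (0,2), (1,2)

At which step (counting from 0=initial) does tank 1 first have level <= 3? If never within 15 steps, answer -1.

Answer: 2

Derivation:
Step 1: flows [0->1,0->2,1->2] -> levels [4 5 2]
Step 2: flows [1->0,0->2,1->2] -> levels [4 3 4]
Tank 1 first reaches <=3 at step 2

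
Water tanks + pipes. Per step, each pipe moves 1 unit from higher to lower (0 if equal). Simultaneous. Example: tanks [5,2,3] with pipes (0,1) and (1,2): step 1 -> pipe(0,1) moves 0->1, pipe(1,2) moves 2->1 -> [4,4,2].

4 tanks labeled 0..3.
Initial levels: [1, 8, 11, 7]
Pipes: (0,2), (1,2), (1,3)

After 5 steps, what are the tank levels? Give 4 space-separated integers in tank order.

Answer: 6 7 6 8

Derivation:
Step 1: flows [2->0,2->1,1->3] -> levels [2 8 9 8]
Step 2: flows [2->0,2->1,1=3] -> levels [3 9 7 8]
Step 3: flows [2->0,1->2,1->3] -> levels [4 7 7 9]
Step 4: flows [2->0,1=2,3->1] -> levels [5 8 6 8]
Step 5: flows [2->0,1->2,1=3] -> levels [6 7 6 8]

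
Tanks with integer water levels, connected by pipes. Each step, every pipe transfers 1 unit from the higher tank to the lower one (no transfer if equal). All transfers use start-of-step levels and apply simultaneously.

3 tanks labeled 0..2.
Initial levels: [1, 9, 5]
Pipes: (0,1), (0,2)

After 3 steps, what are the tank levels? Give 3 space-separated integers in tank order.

Answer: 5 6 4

Derivation:
Step 1: flows [1->0,2->0] -> levels [3 8 4]
Step 2: flows [1->0,2->0] -> levels [5 7 3]
Step 3: flows [1->0,0->2] -> levels [5 6 4]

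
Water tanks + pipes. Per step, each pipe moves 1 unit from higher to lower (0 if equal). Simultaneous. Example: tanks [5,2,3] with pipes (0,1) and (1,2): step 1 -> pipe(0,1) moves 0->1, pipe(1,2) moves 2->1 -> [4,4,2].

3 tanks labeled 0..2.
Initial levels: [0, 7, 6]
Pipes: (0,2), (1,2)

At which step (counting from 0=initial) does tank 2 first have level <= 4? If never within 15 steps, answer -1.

Answer: 4

Derivation:
Step 1: flows [2->0,1->2] -> levels [1 6 6]
Step 2: flows [2->0,1=2] -> levels [2 6 5]
Step 3: flows [2->0,1->2] -> levels [3 5 5]
Step 4: flows [2->0,1=2] -> levels [4 5 4]
Tank 2 first reaches <=4 at step 4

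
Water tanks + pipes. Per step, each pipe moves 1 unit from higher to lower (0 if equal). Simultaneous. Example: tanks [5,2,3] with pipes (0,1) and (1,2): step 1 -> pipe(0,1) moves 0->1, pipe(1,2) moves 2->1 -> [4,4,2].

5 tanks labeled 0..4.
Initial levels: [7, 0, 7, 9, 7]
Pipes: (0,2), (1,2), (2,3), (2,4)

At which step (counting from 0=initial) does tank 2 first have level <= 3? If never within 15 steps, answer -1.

Step 1: flows [0=2,2->1,3->2,2=4] -> levels [7 1 7 8 7]
Step 2: flows [0=2,2->1,3->2,2=4] -> levels [7 2 7 7 7]
Step 3: flows [0=2,2->1,2=3,2=4] -> levels [7 3 6 7 7]
Step 4: flows [0->2,2->1,3->2,4->2] -> levels [6 4 8 6 6]
Step 5: flows [2->0,2->1,2->3,2->4] -> levels [7 5 4 7 7]
Step 6: flows [0->2,1->2,3->2,4->2] -> levels [6 4 8 6 6]
  -> period-2 cycle (repeats step 4); tank 2 never drops to <=3
Tank 2 never reaches <=3 within 15 steps

Answer: -1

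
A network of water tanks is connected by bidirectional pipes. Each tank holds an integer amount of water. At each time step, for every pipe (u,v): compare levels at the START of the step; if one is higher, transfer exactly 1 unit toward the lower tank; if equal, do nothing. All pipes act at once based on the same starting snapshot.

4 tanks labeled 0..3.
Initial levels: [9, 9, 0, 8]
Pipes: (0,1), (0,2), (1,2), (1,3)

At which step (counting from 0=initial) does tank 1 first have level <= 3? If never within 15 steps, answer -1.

Answer: -1

Derivation:
Step 1: flows [0=1,0->2,1->2,1->3] -> levels [8 7 2 9]
Step 2: flows [0->1,0->2,1->2,3->1] -> levels [6 8 4 8]
Step 3: flows [1->0,0->2,1->2,1=3] -> levels [6 6 6 8]
Step 4: flows [0=1,0=2,1=2,3->1] -> levels [6 7 6 7]
Step 5: flows [1->0,0=2,1->2,1=3] -> levels [7 5 7 7]
Step 6: flows [0->1,0=2,2->1,3->1] -> levels [6 8 6 6]
Step 7: flows [1->0,0=2,1->2,1->3] -> levels [7 5 7 7]
  -> period-2 cycle (repeats step 5); tank 1 never drops to <=3
Tank 1 never reaches <=3 within 15 steps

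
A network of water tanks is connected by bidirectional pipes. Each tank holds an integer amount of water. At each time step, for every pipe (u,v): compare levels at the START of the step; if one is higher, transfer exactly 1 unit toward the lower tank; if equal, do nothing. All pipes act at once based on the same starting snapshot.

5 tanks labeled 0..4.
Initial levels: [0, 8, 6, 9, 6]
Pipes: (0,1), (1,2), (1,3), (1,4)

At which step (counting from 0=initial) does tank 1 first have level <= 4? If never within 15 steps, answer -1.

Answer: 3

Derivation:
Step 1: flows [1->0,1->2,3->1,1->4] -> levels [1 6 7 8 7]
Step 2: flows [1->0,2->1,3->1,4->1] -> levels [2 8 6 7 6]
Step 3: flows [1->0,1->2,1->3,1->4] -> levels [3 4 7 8 7]
Tank 1 first reaches <=4 at step 3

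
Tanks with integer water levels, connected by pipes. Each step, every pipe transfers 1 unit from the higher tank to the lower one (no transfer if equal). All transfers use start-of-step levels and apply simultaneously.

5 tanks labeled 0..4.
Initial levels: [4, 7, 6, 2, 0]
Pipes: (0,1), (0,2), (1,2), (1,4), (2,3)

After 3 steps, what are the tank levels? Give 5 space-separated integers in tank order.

Answer: 5 2 5 4 3

Derivation:
Step 1: flows [1->0,2->0,1->2,1->4,2->3] -> levels [6 4 5 3 1]
Step 2: flows [0->1,0->2,2->1,1->4,2->3] -> levels [4 5 4 4 2]
Step 3: flows [1->0,0=2,1->2,1->4,2=3] -> levels [5 2 5 4 3]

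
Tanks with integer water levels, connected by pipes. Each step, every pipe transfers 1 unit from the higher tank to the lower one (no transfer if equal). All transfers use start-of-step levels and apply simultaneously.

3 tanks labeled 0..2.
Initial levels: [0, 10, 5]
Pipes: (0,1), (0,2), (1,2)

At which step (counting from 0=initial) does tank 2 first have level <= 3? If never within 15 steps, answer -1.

Step 1: flows [1->0,2->0,1->2] -> levels [2 8 5]
Step 2: flows [1->0,2->0,1->2] -> levels [4 6 5]
Step 3: flows [1->0,2->0,1->2] -> levels [6 4 5]
Step 4: flows [0->1,0->2,2->1] -> levels [4 6 5]
  -> period-2 cycle (repeats step 2); tank 2 never drops to <=3
Tank 2 never reaches <=3 within 15 steps

Answer: -1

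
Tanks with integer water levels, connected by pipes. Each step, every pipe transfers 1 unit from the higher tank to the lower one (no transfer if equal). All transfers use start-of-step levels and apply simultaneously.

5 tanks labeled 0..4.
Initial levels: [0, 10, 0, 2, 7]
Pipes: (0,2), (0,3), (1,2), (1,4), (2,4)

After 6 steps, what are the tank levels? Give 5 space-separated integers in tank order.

Answer: 3 4 5 3 4

Derivation:
Step 1: flows [0=2,3->0,1->2,1->4,4->2] -> levels [1 8 2 1 7]
Step 2: flows [2->0,0=3,1->2,1->4,4->2] -> levels [2 6 3 1 7]
Step 3: flows [2->0,0->3,1->2,4->1,4->2] -> levels [2 6 4 2 5]
Step 4: flows [2->0,0=3,1->2,1->4,4->2] -> levels [3 4 5 2 5]
Step 5: flows [2->0,0->3,2->1,4->1,2=4] -> levels [3 6 3 3 4]
Step 6: flows [0=2,0=3,1->2,1->4,4->2] -> levels [3 4 5 3 4]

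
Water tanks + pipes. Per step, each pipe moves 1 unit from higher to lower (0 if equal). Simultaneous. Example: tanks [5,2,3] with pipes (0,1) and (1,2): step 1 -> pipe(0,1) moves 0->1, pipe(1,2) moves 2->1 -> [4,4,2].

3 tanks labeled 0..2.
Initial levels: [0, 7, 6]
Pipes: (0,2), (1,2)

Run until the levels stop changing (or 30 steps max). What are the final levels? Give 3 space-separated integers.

Step 1: flows [2->0,1->2] -> levels [1 6 6]
Step 2: flows [2->0,1=2] -> levels [2 6 5]
Step 3: flows [2->0,1->2] -> levels [3 5 5]
Step 4: flows [2->0,1=2] -> levels [4 5 4]
Step 5: flows [0=2,1->2] -> levels [4 4 5]
Step 6: flows [2->0,2->1] -> levels [5 5 3]
Step 7: flows [0->2,1->2] -> levels [4 4 5]
  -> period-2 cycle: step 7 state = step 5 state; never stabilizes
  -> state at step 30: (30-5) mod 2 = 1, same as step 6 -> [5 5 3]

Answer: 5 5 3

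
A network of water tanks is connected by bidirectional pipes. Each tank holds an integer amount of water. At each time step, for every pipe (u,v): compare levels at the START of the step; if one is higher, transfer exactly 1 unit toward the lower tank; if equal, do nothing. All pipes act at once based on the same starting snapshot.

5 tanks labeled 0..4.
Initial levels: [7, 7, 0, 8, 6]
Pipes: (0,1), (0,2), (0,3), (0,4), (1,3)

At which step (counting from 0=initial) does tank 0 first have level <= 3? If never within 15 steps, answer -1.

Answer: -1

Derivation:
Step 1: flows [0=1,0->2,3->0,0->4,3->1] -> levels [6 8 1 6 7]
Step 2: flows [1->0,0->2,0=3,4->0,1->3] -> levels [7 6 2 7 6]
Step 3: flows [0->1,0->2,0=3,0->4,3->1] -> levels [4 8 3 6 7]
Step 4: flows [1->0,0->2,3->0,4->0,1->3] -> levels [6 6 4 6 6]
Step 5: flows [0=1,0->2,0=3,0=4,1=3] -> levels [5 6 5 6 6]
Step 6: flows [1->0,0=2,3->0,4->0,1=3] -> levels [8 5 5 5 5]
Step 7: flows [0->1,0->2,0->3,0->4,1=3] -> levels [4 6 6 6 6]
Step 8: flows [1->0,2->0,3->0,4->0,1=3] -> levels [8 5 5 5 5]
  -> period-2 cycle (repeats step 6); tank 0 never drops to <=3
Tank 0 never reaches <=3 within 15 steps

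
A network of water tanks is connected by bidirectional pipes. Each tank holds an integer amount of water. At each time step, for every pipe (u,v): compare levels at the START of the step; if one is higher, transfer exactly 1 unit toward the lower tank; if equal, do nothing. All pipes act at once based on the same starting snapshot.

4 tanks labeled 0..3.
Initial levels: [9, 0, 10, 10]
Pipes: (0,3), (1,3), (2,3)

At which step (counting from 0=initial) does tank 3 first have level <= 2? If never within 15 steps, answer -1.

Answer: -1

Derivation:
Step 1: flows [3->0,3->1,2=3] -> levels [10 1 10 8]
Step 2: flows [0->3,3->1,2->3] -> levels [9 2 9 9]
Step 3: flows [0=3,3->1,2=3] -> levels [9 3 9 8]
Step 4: flows [0->3,3->1,2->3] -> levels [8 4 8 9]
Step 5: flows [3->0,3->1,3->2] -> levels [9 5 9 6]
Step 6: flows [0->3,3->1,2->3] -> levels [8 6 8 7]
Step 7: flows [0->3,3->1,2->3] -> levels [7 7 7 8]
Step 8: flows [3->0,3->1,3->2] -> levels [8 8 8 5]
Step 9: flows [0->3,1->3,2->3] -> levels [7 7 7 8]
  -> period-2 cycle (repeats step 7); tank 3 never drops to <=2
Tank 3 never reaches <=2 within 15 steps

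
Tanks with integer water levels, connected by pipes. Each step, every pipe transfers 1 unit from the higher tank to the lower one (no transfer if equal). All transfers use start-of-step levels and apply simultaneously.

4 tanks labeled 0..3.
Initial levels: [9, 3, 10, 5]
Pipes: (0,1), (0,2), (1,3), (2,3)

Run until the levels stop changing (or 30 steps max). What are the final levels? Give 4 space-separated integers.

Answer: 6 7 8 6

Derivation:
Step 1: flows [0->1,2->0,3->1,2->3] -> levels [9 5 8 5]
Step 2: flows [0->1,0->2,1=3,2->3] -> levels [7 6 8 6]
Step 3: flows [0->1,2->0,1=3,2->3] -> levels [7 7 6 7]
Step 4: flows [0=1,0->2,1=3,3->2] -> levels [6 7 8 6]
Step 5: flows [1->0,2->0,1->3,2->3] -> levels [8 5 6 8]
Step 6: flows [0->1,0->2,3->1,3->2] -> levels [6 7 8 6]
  -> period-2 cycle: step 6 state = step 4 state; never stabilizes
  -> state at step 30: (30-4) mod 2 = 0, same as step 4 -> [6 7 8 6]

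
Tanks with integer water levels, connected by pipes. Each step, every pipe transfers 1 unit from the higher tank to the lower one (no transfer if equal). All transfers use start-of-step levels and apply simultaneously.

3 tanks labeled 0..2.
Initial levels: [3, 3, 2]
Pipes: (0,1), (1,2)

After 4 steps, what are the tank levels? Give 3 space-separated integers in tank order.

Step 1: flows [0=1,1->2] -> levels [3 2 3]
Step 2: flows [0->1,2->1] -> levels [2 4 2]
Step 3: flows [1->0,1->2] -> levels [3 2 3]
  -> period-2 cycle: step 3 state = step 1 state
  -> state at step 4: (4-1) mod 2 = 1, same as step 2 -> [2 4 2]

Answer: 2 4 2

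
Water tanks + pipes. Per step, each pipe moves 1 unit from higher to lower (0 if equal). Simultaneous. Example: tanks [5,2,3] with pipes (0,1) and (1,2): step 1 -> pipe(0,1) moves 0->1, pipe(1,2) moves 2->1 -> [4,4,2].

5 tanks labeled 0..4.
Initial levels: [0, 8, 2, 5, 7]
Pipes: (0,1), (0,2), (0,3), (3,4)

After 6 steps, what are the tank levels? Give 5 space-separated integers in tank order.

Step 1: flows [1->0,2->0,3->0,4->3] -> levels [3 7 1 5 6]
Step 2: flows [1->0,0->2,3->0,4->3] -> levels [4 6 2 5 5]
Step 3: flows [1->0,0->2,3->0,3=4] -> levels [5 5 3 4 5]
Step 4: flows [0=1,0->2,0->3,4->3] -> levels [3 5 4 6 4]
Step 5: flows [1->0,2->0,3->0,3->4] -> levels [6 4 3 4 5]
Step 6: flows [0->1,0->2,0->3,4->3] -> levels [3 5 4 6 4]

Answer: 3 5 4 6 4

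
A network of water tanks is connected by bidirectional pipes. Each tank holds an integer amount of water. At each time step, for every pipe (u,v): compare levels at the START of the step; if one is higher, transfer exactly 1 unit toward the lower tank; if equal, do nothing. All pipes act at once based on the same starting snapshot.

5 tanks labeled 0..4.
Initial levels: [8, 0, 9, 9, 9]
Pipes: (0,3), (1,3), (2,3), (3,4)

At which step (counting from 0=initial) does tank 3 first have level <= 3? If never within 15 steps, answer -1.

Step 1: flows [3->0,3->1,2=3,3=4] -> levels [9 1 9 7 9]
Step 2: flows [0->3,3->1,2->3,4->3] -> levels [8 2 8 9 8]
Step 3: flows [3->0,3->1,3->2,3->4] -> levels [9 3 9 5 9]
Step 4: flows [0->3,3->1,2->3,4->3] -> levels [8 4 8 7 8]
Step 5: flows [0->3,3->1,2->3,4->3] -> levels [7 5 7 9 7]
Step 6: flows [3->0,3->1,3->2,3->4] -> levels [8 6 8 5 8]
Step 7: flows [0->3,1->3,2->3,4->3] -> levels [7 5 7 9 7]
  -> period-2 cycle (repeats step 5); tank 3 never drops to <=3
Tank 3 never reaches <=3 within 15 steps

Answer: -1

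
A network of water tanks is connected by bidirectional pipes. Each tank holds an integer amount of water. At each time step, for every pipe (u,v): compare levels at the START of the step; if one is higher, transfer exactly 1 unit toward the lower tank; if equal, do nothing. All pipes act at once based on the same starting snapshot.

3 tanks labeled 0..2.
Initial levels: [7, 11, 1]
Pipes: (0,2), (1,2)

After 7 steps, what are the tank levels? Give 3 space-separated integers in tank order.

Answer: 6 6 7

Derivation:
Step 1: flows [0->2,1->2] -> levels [6 10 3]
Step 2: flows [0->2,1->2] -> levels [5 9 5]
Step 3: flows [0=2,1->2] -> levels [5 8 6]
Step 4: flows [2->0,1->2] -> levels [6 7 6]
Step 5: flows [0=2,1->2] -> levels [6 6 7]
Step 6: flows [2->0,2->1] -> levels [7 7 5]
Step 7: flows [0->2,1->2] -> levels [6 6 7]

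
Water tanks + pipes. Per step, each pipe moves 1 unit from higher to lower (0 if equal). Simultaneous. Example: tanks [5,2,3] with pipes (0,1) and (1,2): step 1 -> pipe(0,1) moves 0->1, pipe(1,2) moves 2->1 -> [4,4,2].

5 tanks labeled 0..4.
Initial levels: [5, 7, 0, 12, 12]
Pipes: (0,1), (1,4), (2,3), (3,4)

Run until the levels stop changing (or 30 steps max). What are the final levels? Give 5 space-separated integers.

Answer: 7 9 6 8 6

Derivation:
Step 1: flows [1->0,4->1,3->2,3=4] -> levels [6 7 1 11 11]
Step 2: flows [1->0,4->1,3->2,3=4] -> levels [7 7 2 10 10]
Step 3: flows [0=1,4->1,3->2,3=4] -> levels [7 8 3 9 9]
Step 4: flows [1->0,4->1,3->2,3=4] -> levels [8 8 4 8 8]
Step 5: flows [0=1,1=4,3->2,3=4] -> levels [8 8 5 7 8]
Step 6: flows [0=1,1=4,3->2,4->3] -> levels [8 8 6 7 7]
Step 7: flows [0=1,1->4,3->2,3=4] -> levels [8 7 7 6 8]
Step 8: flows [0->1,4->1,2->3,4->3] -> levels [7 9 6 8 6]
Step 9: flows [1->0,1->4,3->2,3->4] -> levels [8 7 7 6 8]
  -> period-2 cycle: step 9 state = step 7 state; never stabilizes
  -> state at step 30: (30-7) mod 2 = 1, same as step 8 -> [7 9 6 8 6]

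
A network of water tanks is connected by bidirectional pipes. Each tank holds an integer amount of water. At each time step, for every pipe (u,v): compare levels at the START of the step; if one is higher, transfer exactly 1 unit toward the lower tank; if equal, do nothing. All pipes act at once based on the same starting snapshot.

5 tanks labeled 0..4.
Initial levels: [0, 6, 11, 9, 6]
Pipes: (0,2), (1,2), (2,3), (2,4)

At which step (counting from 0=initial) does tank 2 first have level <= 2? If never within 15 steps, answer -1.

Answer: -1

Derivation:
Step 1: flows [2->0,2->1,2->3,2->4] -> levels [1 7 7 10 7]
Step 2: flows [2->0,1=2,3->2,2=4] -> levels [2 7 7 9 7]
Step 3: flows [2->0,1=2,3->2,2=4] -> levels [3 7 7 8 7]
Step 4: flows [2->0,1=2,3->2,2=4] -> levels [4 7 7 7 7]
Step 5: flows [2->0,1=2,2=3,2=4] -> levels [5 7 6 7 7]
Step 6: flows [2->0,1->2,3->2,4->2] -> levels [6 6 8 6 6]
Step 7: flows [2->0,2->1,2->3,2->4] -> levels [7 7 4 7 7]
Step 8: flows [0->2,1->2,3->2,4->2] -> levels [6 6 8 6 6]
  -> period-2 cycle (repeats step 6); tank 2 never drops to <=2
Tank 2 never reaches <=2 within 15 steps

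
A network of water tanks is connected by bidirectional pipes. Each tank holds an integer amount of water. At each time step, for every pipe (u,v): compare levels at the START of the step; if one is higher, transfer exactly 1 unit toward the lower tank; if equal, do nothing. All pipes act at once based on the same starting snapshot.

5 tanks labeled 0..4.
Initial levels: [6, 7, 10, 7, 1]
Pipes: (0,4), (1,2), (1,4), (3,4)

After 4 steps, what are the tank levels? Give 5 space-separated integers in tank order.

Answer: 5 6 8 5 7

Derivation:
Step 1: flows [0->4,2->1,1->4,3->4] -> levels [5 7 9 6 4]
Step 2: flows [0->4,2->1,1->4,3->4] -> levels [4 7 8 5 7]
Step 3: flows [4->0,2->1,1=4,4->3] -> levels [5 8 7 6 5]
Step 4: flows [0=4,1->2,1->4,3->4] -> levels [5 6 8 5 7]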